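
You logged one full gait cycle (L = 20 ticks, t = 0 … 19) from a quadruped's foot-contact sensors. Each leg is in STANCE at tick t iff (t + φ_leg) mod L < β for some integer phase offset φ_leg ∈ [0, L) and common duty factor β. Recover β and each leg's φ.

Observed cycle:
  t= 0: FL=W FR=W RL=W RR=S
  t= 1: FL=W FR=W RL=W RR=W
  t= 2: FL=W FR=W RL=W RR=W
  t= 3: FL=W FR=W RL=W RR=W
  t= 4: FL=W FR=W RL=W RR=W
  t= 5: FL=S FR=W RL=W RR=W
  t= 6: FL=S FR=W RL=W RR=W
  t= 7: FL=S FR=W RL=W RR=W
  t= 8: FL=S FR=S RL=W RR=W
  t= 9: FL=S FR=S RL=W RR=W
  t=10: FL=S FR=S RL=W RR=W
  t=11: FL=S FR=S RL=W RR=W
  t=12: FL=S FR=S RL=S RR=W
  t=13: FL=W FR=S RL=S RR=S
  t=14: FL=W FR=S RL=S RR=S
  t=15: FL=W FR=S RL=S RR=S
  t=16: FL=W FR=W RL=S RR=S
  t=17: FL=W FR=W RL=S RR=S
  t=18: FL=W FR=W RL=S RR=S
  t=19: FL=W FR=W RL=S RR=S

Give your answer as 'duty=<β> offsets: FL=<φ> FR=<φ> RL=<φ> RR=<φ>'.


duty β = stance ticks per leg = 8
FL: stance ticks = 8; W→S at t=5 → φ=15
FR: stance ticks = 8; W→S at t=8 → φ=12
RL: stance ticks = 8; W→S at t=12 → φ=8
RR: stance ticks = 8; W→S at t=13 → φ=7

duty=8 offsets: FL=15 FR=12 RL=8 RR=7


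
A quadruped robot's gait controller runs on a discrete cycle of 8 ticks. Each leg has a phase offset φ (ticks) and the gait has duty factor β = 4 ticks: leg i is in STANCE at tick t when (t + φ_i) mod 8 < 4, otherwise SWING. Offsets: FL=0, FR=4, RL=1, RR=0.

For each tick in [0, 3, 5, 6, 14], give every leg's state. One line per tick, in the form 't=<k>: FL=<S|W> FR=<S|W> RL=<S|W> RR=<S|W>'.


t=0: FL=S FR=W RL=S RR=S
t=3: FL=S FR=W RL=W RR=S
t=5: FL=W FR=S RL=W RR=W
t=6: FL=W FR=S RL=W RR=W
t=14: FL=W FR=S RL=W RR=W

t=0: phase=(0,4,1,0) vs β=4 → FL=S FR=W RL=S RR=S
t=3: phase=(3,7,4,3) vs β=4 → FL=S FR=W RL=W RR=S
t=5: phase=(5,1,6,5) vs β=4 → FL=W FR=S RL=W RR=W
t=6: phase=(6,2,7,6) vs β=4 → FL=W FR=S RL=W RR=W
t=14: phase=(6,2,7,6) vs β=4 → FL=W FR=S RL=W RR=W


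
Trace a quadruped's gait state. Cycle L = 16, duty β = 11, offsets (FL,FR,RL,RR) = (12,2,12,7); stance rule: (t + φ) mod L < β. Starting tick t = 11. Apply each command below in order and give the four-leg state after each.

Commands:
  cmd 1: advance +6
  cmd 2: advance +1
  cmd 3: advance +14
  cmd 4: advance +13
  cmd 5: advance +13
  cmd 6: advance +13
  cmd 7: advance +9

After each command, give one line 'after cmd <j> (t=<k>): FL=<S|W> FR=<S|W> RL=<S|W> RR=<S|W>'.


start t=11: FL=S FR=W RL=S RR=S
cmd 1: advance +6 → t=17, phase=(13,3,13,8) → FL=W FR=S RL=W RR=S
cmd 2: advance +1 → t=18, phase=(14,4,14,9) → FL=W FR=S RL=W RR=S
cmd 3: advance +14 → t=32, phase=(12,2,12,7) → FL=W FR=S RL=W RR=S
cmd 4: advance +13 → t=45, phase=(9,15,9,4) → FL=S FR=W RL=S RR=S
cmd 5: advance +13 → t=58, phase=(6,12,6,1) → FL=S FR=W RL=S RR=S
cmd 6: advance +13 → t=71, phase=(3,9,3,14) → FL=S FR=S RL=S RR=W
cmd 7: advance +9 → t=80, phase=(12,2,12,7) → FL=W FR=S RL=W RR=S

after cmd 1 (t=17): FL=W FR=S RL=W RR=S
after cmd 2 (t=18): FL=W FR=S RL=W RR=S
after cmd 3 (t=32): FL=W FR=S RL=W RR=S
after cmd 4 (t=45): FL=S FR=W RL=S RR=S
after cmd 5 (t=58): FL=S FR=W RL=S RR=S
after cmd 6 (t=71): FL=S FR=S RL=S RR=W
after cmd 7 (t=80): FL=W FR=S RL=W RR=S


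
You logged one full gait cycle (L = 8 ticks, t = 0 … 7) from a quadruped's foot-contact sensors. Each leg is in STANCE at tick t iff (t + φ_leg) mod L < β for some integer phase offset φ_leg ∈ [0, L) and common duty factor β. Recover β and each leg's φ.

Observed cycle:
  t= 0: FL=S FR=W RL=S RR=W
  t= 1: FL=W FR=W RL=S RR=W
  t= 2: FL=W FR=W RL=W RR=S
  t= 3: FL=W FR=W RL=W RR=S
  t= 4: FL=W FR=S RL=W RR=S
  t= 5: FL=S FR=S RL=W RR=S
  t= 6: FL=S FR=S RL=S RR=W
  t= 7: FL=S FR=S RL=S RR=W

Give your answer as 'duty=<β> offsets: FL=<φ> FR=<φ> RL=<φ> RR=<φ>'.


duty β = stance ticks per leg = 4
FL: stance ticks = 4; W→S at t=5 → φ=3
FR: stance ticks = 4; W→S at t=4 → φ=4
RL: stance ticks = 4; W→S at t=6 → φ=2
RR: stance ticks = 4; W→S at t=2 → φ=6

duty=4 offsets: FL=3 FR=4 RL=2 RR=6


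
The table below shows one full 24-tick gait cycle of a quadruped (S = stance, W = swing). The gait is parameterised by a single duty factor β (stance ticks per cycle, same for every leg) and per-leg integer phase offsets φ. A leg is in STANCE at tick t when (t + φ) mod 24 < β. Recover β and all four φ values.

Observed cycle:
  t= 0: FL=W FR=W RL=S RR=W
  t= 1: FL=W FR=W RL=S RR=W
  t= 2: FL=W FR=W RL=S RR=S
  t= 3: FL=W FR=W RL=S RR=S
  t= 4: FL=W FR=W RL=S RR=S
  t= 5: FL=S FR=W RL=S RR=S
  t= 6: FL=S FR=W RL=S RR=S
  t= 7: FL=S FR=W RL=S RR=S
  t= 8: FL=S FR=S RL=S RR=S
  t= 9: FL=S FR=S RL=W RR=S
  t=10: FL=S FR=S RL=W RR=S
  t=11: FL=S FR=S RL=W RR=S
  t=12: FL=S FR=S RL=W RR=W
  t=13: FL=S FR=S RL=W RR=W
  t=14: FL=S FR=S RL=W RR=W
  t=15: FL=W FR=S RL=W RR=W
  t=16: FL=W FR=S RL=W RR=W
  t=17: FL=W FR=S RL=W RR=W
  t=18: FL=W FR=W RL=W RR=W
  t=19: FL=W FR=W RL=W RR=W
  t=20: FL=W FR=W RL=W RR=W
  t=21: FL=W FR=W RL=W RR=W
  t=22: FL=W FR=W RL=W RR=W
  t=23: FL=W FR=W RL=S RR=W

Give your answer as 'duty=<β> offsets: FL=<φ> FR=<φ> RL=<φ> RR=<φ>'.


duty β = stance ticks per leg = 10
FL: stance ticks = 10; W→S at t=5 → φ=19
FR: stance ticks = 10; W→S at t=8 → φ=16
RL: stance ticks = 10; W→S at t=23 → φ=1
RR: stance ticks = 10; W→S at t=2 → φ=22

duty=10 offsets: FL=19 FR=16 RL=1 RR=22


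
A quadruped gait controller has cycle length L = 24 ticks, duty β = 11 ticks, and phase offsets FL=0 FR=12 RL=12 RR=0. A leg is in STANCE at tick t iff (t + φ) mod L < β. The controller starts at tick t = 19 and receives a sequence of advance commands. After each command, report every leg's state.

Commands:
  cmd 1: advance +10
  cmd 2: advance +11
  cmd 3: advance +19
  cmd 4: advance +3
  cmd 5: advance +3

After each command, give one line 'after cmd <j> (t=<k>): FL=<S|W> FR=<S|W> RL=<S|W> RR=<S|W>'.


after cmd 1 (t=29): FL=S FR=W RL=W RR=S
after cmd 2 (t=40): FL=W FR=S RL=S RR=W
after cmd 3 (t=59): FL=W FR=W RL=W RR=W
after cmd 4 (t=62): FL=W FR=S RL=S RR=W
after cmd 5 (t=65): FL=W FR=S RL=S RR=W

start t=19: FL=W FR=S RL=S RR=W
cmd 1: advance +10 → t=29, phase=(5,17,17,5) → FL=S FR=W RL=W RR=S
cmd 2: advance +11 → t=40, phase=(16,4,4,16) → FL=W FR=S RL=S RR=W
cmd 3: advance +19 → t=59, phase=(11,23,23,11) → FL=W FR=W RL=W RR=W
cmd 4: advance +3 → t=62, phase=(14,2,2,14) → FL=W FR=S RL=S RR=W
cmd 5: advance +3 → t=65, phase=(17,5,5,17) → FL=W FR=S RL=S RR=W


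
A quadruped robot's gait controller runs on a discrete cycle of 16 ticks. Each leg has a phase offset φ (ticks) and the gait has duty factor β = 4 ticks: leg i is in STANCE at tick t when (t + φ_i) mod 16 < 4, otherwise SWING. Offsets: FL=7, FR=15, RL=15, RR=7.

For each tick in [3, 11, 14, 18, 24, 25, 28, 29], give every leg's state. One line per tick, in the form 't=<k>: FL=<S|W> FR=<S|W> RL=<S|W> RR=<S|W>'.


t=3: FL=W FR=S RL=S RR=W
t=11: FL=S FR=W RL=W RR=S
t=14: FL=W FR=W RL=W RR=W
t=18: FL=W FR=S RL=S RR=W
t=24: FL=W FR=W RL=W RR=W
t=25: FL=S FR=W RL=W RR=S
t=28: FL=S FR=W RL=W RR=S
t=29: FL=W FR=W RL=W RR=W

t=3: phase=(10,2,2,10) vs β=4 → FL=W FR=S RL=S RR=W
t=11: phase=(2,10,10,2) vs β=4 → FL=S FR=W RL=W RR=S
t=14: phase=(5,13,13,5) vs β=4 → FL=W FR=W RL=W RR=W
t=18: phase=(9,1,1,9) vs β=4 → FL=W FR=S RL=S RR=W
t=24: phase=(15,7,7,15) vs β=4 → FL=W FR=W RL=W RR=W
t=25: phase=(0,8,8,0) vs β=4 → FL=S FR=W RL=W RR=S
t=28: phase=(3,11,11,3) vs β=4 → FL=S FR=W RL=W RR=S
t=29: phase=(4,12,12,4) vs β=4 → FL=W FR=W RL=W RR=W


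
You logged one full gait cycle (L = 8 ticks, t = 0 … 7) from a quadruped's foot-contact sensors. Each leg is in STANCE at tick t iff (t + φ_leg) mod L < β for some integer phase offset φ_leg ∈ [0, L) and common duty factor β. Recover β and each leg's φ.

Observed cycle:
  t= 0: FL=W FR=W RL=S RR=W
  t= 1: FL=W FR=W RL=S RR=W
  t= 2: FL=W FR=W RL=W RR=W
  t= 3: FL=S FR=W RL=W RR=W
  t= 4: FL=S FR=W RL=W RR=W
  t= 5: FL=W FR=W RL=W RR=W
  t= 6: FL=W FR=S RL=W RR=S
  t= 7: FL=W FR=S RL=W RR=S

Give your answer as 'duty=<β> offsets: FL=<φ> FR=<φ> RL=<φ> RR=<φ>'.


duty β = stance ticks per leg = 2
FL: stance ticks = 2; W→S at t=3 → φ=5
FR: stance ticks = 2; W→S at t=6 → φ=2
RL: stance ticks = 2; W→S at t=0 → φ=0
RR: stance ticks = 2; W→S at t=6 → φ=2

duty=2 offsets: FL=5 FR=2 RL=0 RR=2


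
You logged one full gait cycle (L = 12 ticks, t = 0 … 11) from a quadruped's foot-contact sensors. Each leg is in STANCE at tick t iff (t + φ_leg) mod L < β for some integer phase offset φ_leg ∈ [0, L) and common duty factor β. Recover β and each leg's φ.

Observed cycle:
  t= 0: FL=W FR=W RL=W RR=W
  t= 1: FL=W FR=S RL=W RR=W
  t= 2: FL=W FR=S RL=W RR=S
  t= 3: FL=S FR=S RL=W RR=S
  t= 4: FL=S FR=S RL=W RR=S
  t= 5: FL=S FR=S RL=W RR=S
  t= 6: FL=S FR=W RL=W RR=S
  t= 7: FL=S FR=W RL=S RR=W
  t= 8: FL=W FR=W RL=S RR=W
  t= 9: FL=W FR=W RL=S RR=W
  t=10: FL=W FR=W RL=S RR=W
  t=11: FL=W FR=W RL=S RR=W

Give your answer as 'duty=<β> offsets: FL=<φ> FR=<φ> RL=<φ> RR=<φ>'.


duty=5 offsets: FL=9 FR=11 RL=5 RR=10

duty β = stance ticks per leg = 5
FL: stance ticks = 5; W→S at t=3 → φ=9
FR: stance ticks = 5; W→S at t=1 → φ=11
RL: stance ticks = 5; W→S at t=7 → φ=5
RR: stance ticks = 5; W→S at t=2 → φ=10


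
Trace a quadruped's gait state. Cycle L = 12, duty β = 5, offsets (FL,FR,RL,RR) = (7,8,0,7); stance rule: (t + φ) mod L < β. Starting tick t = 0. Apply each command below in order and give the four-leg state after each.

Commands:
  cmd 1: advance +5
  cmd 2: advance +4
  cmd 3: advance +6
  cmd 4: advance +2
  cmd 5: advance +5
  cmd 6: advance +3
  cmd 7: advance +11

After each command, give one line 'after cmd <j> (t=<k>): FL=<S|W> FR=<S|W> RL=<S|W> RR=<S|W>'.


start t=0: FL=W FR=W RL=S RR=W
cmd 1: advance +5 → t=5, phase=(0,1,5,0) → FL=S FR=S RL=W RR=S
cmd 2: advance +4 → t=9, phase=(4,5,9,4) → FL=S FR=W RL=W RR=S
cmd 3: advance +6 → t=15, phase=(10,11,3,10) → FL=W FR=W RL=S RR=W
cmd 4: advance +2 → t=17, phase=(0,1,5,0) → FL=S FR=S RL=W RR=S
cmd 5: advance +5 → t=22, phase=(5,6,10,5) → FL=W FR=W RL=W RR=W
cmd 6: advance +3 → t=25, phase=(8,9,1,8) → FL=W FR=W RL=S RR=W
cmd 7: advance +11 → t=36, phase=(7,8,0,7) → FL=W FR=W RL=S RR=W

after cmd 1 (t=5): FL=S FR=S RL=W RR=S
after cmd 2 (t=9): FL=S FR=W RL=W RR=S
after cmd 3 (t=15): FL=W FR=W RL=S RR=W
after cmd 4 (t=17): FL=S FR=S RL=W RR=S
after cmd 5 (t=22): FL=W FR=W RL=W RR=W
after cmd 6 (t=25): FL=W FR=W RL=S RR=W
after cmd 7 (t=36): FL=W FR=W RL=S RR=W


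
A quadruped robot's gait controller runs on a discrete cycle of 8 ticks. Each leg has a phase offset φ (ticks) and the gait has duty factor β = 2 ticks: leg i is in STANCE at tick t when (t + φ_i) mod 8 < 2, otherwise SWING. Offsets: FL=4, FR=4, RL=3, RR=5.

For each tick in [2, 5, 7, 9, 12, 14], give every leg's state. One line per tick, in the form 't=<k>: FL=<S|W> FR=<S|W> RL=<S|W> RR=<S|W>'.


t=2: phase=(6,6,5,7) vs β=2 → FL=W FR=W RL=W RR=W
t=5: phase=(1,1,0,2) vs β=2 → FL=S FR=S RL=S RR=W
t=7: phase=(3,3,2,4) vs β=2 → FL=W FR=W RL=W RR=W
t=9: phase=(5,5,4,6) vs β=2 → FL=W FR=W RL=W RR=W
t=12: phase=(0,0,7,1) vs β=2 → FL=S FR=S RL=W RR=S
t=14: phase=(2,2,1,3) vs β=2 → FL=W FR=W RL=S RR=W

t=2: FL=W FR=W RL=W RR=W
t=5: FL=S FR=S RL=S RR=W
t=7: FL=W FR=W RL=W RR=W
t=9: FL=W FR=W RL=W RR=W
t=12: FL=S FR=S RL=W RR=S
t=14: FL=W FR=W RL=S RR=W


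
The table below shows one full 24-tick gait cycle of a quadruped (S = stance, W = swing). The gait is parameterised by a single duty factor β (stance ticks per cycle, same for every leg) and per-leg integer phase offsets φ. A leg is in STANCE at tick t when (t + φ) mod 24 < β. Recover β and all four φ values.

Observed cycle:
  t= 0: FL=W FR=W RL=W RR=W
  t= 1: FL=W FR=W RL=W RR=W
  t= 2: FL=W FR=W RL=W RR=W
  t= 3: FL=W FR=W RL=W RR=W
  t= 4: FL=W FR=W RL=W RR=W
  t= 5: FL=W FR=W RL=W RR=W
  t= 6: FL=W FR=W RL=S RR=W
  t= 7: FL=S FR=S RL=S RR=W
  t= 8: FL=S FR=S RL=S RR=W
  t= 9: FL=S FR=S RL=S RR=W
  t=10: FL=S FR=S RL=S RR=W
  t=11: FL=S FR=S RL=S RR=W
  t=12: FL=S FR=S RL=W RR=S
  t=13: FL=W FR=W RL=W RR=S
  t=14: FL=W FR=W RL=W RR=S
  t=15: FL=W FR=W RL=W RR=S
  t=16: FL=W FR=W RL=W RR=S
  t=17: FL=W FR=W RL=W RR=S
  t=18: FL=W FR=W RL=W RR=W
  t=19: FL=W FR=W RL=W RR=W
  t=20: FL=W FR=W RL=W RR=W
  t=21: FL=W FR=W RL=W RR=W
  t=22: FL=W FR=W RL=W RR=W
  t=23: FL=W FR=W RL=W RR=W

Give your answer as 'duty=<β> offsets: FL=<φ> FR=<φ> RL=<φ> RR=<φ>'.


duty β = stance ticks per leg = 6
FL: stance ticks = 6; W→S at t=7 → φ=17
FR: stance ticks = 6; W→S at t=7 → φ=17
RL: stance ticks = 6; W→S at t=6 → φ=18
RR: stance ticks = 6; W→S at t=12 → φ=12

duty=6 offsets: FL=17 FR=17 RL=18 RR=12


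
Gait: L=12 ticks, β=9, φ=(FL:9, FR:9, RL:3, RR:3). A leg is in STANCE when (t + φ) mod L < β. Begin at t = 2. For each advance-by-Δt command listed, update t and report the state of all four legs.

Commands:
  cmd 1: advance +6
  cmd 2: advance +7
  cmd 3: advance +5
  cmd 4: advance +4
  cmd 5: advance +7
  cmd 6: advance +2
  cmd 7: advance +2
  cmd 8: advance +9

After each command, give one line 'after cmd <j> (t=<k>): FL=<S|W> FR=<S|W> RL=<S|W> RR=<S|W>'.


start t=2: FL=W FR=W RL=S RR=S
cmd 1: advance +6 → t=8, phase=(5,5,11,11) → FL=S FR=S RL=W RR=W
cmd 2: advance +7 → t=15, phase=(0,0,6,6) → FL=S FR=S RL=S RR=S
cmd 3: advance +5 → t=20, phase=(5,5,11,11) → FL=S FR=S RL=W RR=W
cmd 4: advance +4 → t=24, phase=(9,9,3,3) → FL=W FR=W RL=S RR=S
cmd 5: advance +7 → t=31, phase=(4,4,10,10) → FL=S FR=S RL=W RR=W
cmd 6: advance +2 → t=33, phase=(6,6,0,0) → FL=S FR=S RL=S RR=S
cmd 7: advance +2 → t=35, phase=(8,8,2,2) → FL=S FR=S RL=S RR=S
cmd 8: advance +9 → t=44, phase=(5,5,11,11) → FL=S FR=S RL=W RR=W

after cmd 1 (t=8): FL=S FR=S RL=W RR=W
after cmd 2 (t=15): FL=S FR=S RL=S RR=S
after cmd 3 (t=20): FL=S FR=S RL=W RR=W
after cmd 4 (t=24): FL=W FR=W RL=S RR=S
after cmd 5 (t=31): FL=S FR=S RL=W RR=W
after cmd 6 (t=33): FL=S FR=S RL=S RR=S
after cmd 7 (t=35): FL=S FR=S RL=S RR=S
after cmd 8 (t=44): FL=S FR=S RL=W RR=W


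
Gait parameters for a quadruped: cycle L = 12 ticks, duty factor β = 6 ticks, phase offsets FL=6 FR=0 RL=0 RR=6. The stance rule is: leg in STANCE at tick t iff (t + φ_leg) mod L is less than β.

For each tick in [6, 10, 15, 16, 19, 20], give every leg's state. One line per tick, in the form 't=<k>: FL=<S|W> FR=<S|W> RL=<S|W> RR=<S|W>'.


t=6: FL=S FR=W RL=W RR=S
t=10: FL=S FR=W RL=W RR=S
t=15: FL=W FR=S RL=S RR=W
t=16: FL=W FR=S RL=S RR=W
t=19: FL=S FR=W RL=W RR=S
t=20: FL=S FR=W RL=W RR=S

t=6: phase=(0,6,6,0) vs β=6 → FL=S FR=W RL=W RR=S
t=10: phase=(4,10,10,4) vs β=6 → FL=S FR=W RL=W RR=S
t=15: phase=(9,3,3,9) vs β=6 → FL=W FR=S RL=S RR=W
t=16: phase=(10,4,4,10) vs β=6 → FL=W FR=S RL=S RR=W
t=19: phase=(1,7,7,1) vs β=6 → FL=S FR=W RL=W RR=S
t=20: phase=(2,8,8,2) vs β=6 → FL=S FR=W RL=W RR=S


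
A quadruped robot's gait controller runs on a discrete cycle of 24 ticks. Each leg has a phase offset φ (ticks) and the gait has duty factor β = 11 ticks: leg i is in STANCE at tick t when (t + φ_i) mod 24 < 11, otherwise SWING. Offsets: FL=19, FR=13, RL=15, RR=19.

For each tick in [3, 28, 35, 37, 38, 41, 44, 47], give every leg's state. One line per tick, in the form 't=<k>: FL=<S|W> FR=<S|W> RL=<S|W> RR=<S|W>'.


t=3: phase=(22,16,18,22) vs β=11 → FL=W FR=W RL=W RR=W
t=28: phase=(23,17,19,23) vs β=11 → FL=W FR=W RL=W RR=W
t=35: phase=(6,0,2,6) vs β=11 → FL=S FR=S RL=S RR=S
t=37: phase=(8,2,4,8) vs β=11 → FL=S FR=S RL=S RR=S
t=38: phase=(9,3,5,9) vs β=11 → FL=S FR=S RL=S RR=S
t=41: phase=(12,6,8,12) vs β=11 → FL=W FR=S RL=S RR=W
t=44: phase=(15,9,11,15) vs β=11 → FL=W FR=S RL=W RR=W
t=47: phase=(18,12,14,18) vs β=11 → FL=W FR=W RL=W RR=W

t=3: FL=W FR=W RL=W RR=W
t=28: FL=W FR=W RL=W RR=W
t=35: FL=S FR=S RL=S RR=S
t=37: FL=S FR=S RL=S RR=S
t=38: FL=S FR=S RL=S RR=S
t=41: FL=W FR=S RL=S RR=W
t=44: FL=W FR=S RL=W RR=W
t=47: FL=W FR=W RL=W RR=W


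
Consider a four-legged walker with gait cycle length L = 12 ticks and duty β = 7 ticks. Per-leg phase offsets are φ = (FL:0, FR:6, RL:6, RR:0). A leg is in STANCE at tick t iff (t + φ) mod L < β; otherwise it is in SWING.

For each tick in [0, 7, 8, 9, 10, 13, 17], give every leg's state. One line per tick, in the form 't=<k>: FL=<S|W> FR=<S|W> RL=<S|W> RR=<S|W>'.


t=0: FL=S FR=S RL=S RR=S
t=7: FL=W FR=S RL=S RR=W
t=8: FL=W FR=S RL=S RR=W
t=9: FL=W FR=S RL=S RR=W
t=10: FL=W FR=S RL=S RR=W
t=13: FL=S FR=W RL=W RR=S
t=17: FL=S FR=W RL=W RR=S

t=0: phase=(0,6,6,0) vs β=7 → FL=S FR=S RL=S RR=S
t=7: phase=(7,1,1,7) vs β=7 → FL=W FR=S RL=S RR=W
t=8: phase=(8,2,2,8) vs β=7 → FL=W FR=S RL=S RR=W
t=9: phase=(9,3,3,9) vs β=7 → FL=W FR=S RL=S RR=W
t=10: phase=(10,4,4,10) vs β=7 → FL=W FR=S RL=S RR=W
t=13: phase=(1,7,7,1) vs β=7 → FL=S FR=W RL=W RR=S
t=17: phase=(5,11,11,5) vs β=7 → FL=S FR=W RL=W RR=S


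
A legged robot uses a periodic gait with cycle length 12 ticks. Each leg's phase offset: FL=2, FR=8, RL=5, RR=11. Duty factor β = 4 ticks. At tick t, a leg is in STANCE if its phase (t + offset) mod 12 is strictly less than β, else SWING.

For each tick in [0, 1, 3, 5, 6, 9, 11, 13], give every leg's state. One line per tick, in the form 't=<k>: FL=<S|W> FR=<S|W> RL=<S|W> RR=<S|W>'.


t=0: phase=(2,8,5,11) vs β=4 → FL=S FR=W RL=W RR=W
t=1: phase=(3,9,6,0) vs β=4 → FL=S FR=W RL=W RR=S
t=3: phase=(5,11,8,2) vs β=4 → FL=W FR=W RL=W RR=S
t=5: phase=(7,1,10,4) vs β=4 → FL=W FR=S RL=W RR=W
t=6: phase=(8,2,11,5) vs β=4 → FL=W FR=S RL=W RR=W
t=9: phase=(11,5,2,8) vs β=4 → FL=W FR=W RL=S RR=W
t=11: phase=(1,7,4,10) vs β=4 → FL=S FR=W RL=W RR=W
t=13: phase=(3,9,6,0) vs β=4 → FL=S FR=W RL=W RR=S

t=0: FL=S FR=W RL=W RR=W
t=1: FL=S FR=W RL=W RR=S
t=3: FL=W FR=W RL=W RR=S
t=5: FL=W FR=S RL=W RR=W
t=6: FL=W FR=S RL=W RR=W
t=9: FL=W FR=W RL=S RR=W
t=11: FL=S FR=W RL=W RR=W
t=13: FL=S FR=W RL=W RR=S


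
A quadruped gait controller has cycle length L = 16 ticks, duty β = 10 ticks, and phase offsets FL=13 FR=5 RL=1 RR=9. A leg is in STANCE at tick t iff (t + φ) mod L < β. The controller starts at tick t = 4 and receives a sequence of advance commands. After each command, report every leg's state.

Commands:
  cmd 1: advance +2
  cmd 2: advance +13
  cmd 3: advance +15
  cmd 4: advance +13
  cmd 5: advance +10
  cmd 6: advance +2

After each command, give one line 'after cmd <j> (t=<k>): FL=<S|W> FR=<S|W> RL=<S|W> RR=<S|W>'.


start t=4: FL=S FR=S RL=S RR=W
cmd 1: advance +2 → t=6, phase=(3,11,7,15) → FL=S FR=W RL=S RR=W
cmd 2: advance +13 → t=19, phase=(0,8,4,12) → FL=S FR=S RL=S RR=W
cmd 3: advance +15 → t=34, phase=(15,7,3,11) → FL=W FR=S RL=S RR=W
cmd 4: advance +13 → t=47, phase=(12,4,0,8) → FL=W FR=S RL=S RR=S
cmd 5: advance +10 → t=57, phase=(6,14,10,2) → FL=S FR=W RL=W RR=S
cmd 6: advance +2 → t=59, phase=(8,0,12,4) → FL=S FR=S RL=W RR=S

after cmd 1 (t=6): FL=S FR=W RL=S RR=W
after cmd 2 (t=19): FL=S FR=S RL=S RR=W
after cmd 3 (t=34): FL=W FR=S RL=S RR=W
after cmd 4 (t=47): FL=W FR=S RL=S RR=S
after cmd 5 (t=57): FL=S FR=W RL=W RR=S
after cmd 6 (t=59): FL=S FR=S RL=W RR=S


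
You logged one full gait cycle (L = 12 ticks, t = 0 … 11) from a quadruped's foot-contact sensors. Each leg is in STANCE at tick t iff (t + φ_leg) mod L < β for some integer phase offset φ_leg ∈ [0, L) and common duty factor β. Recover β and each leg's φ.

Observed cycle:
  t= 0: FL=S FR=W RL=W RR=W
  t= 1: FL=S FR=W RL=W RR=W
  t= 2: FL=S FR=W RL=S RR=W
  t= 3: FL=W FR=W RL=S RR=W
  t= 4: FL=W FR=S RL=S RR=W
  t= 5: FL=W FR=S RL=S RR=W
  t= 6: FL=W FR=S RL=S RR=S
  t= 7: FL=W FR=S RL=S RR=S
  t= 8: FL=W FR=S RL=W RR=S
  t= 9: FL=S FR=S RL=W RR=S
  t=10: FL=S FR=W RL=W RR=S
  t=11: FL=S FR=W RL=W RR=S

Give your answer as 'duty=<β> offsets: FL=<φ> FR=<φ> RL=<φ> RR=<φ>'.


duty β = stance ticks per leg = 6
FL: stance ticks = 6; W→S at t=9 → φ=3
FR: stance ticks = 6; W→S at t=4 → φ=8
RL: stance ticks = 6; W→S at t=2 → φ=10
RR: stance ticks = 6; W→S at t=6 → φ=6

duty=6 offsets: FL=3 FR=8 RL=10 RR=6


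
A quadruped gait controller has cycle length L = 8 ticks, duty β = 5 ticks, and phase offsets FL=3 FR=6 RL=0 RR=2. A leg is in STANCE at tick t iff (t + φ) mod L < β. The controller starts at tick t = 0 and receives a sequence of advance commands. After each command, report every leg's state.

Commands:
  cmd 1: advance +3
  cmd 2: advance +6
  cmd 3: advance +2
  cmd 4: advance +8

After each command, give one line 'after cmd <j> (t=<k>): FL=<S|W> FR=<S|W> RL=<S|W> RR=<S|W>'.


start t=0: FL=S FR=W RL=S RR=S
cmd 1: advance +3 → t=3, phase=(6,1,3,5) → FL=W FR=S RL=S RR=W
cmd 2: advance +6 → t=9, phase=(4,7,1,3) → FL=S FR=W RL=S RR=S
cmd 3: advance +2 → t=11, phase=(6,1,3,5) → FL=W FR=S RL=S RR=W
cmd 4: advance +8 → t=19, phase=(6,1,3,5) → FL=W FR=S RL=S RR=W

after cmd 1 (t=3): FL=W FR=S RL=S RR=W
after cmd 2 (t=9): FL=S FR=W RL=S RR=S
after cmd 3 (t=11): FL=W FR=S RL=S RR=W
after cmd 4 (t=19): FL=W FR=S RL=S RR=W


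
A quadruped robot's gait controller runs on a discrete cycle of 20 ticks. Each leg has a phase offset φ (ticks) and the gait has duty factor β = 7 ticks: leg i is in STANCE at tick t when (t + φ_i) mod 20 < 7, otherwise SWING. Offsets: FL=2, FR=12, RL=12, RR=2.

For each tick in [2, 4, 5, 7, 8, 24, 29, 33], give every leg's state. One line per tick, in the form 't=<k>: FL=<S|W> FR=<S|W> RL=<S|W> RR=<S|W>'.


t=2: phase=(4,14,14,4) vs β=7 → FL=S FR=W RL=W RR=S
t=4: phase=(6,16,16,6) vs β=7 → FL=S FR=W RL=W RR=S
t=5: phase=(7,17,17,7) vs β=7 → FL=W FR=W RL=W RR=W
t=7: phase=(9,19,19,9) vs β=7 → FL=W FR=W RL=W RR=W
t=8: phase=(10,0,0,10) vs β=7 → FL=W FR=S RL=S RR=W
t=24: phase=(6,16,16,6) vs β=7 → FL=S FR=W RL=W RR=S
t=29: phase=(11,1,1,11) vs β=7 → FL=W FR=S RL=S RR=W
t=33: phase=(15,5,5,15) vs β=7 → FL=W FR=S RL=S RR=W

t=2: FL=S FR=W RL=W RR=S
t=4: FL=S FR=W RL=W RR=S
t=5: FL=W FR=W RL=W RR=W
t=7: FL=W FR=W RL=W RR=W
t=8: FL=W FR=S RL=S RR=W
t=24: FL=S FR=W RL=W RR=S
t=29: FL=W FR=S RL=S RR=W
t=33: FL=W FR=S RL=S RR=W


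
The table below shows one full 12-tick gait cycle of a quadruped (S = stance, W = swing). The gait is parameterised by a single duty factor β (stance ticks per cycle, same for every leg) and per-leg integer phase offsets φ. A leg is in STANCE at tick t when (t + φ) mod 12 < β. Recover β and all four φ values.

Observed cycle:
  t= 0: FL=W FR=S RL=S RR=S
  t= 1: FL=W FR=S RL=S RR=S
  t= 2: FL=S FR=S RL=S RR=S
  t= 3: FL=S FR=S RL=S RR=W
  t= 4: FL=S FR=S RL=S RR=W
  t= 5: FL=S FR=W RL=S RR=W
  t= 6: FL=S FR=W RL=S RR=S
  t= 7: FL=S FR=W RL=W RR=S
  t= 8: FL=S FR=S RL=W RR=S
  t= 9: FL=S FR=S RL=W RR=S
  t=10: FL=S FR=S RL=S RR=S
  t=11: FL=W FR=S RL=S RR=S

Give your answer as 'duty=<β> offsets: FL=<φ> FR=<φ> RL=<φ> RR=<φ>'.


duty β = stance ticks per leg = 9
FL: stance ticks = 9; W→S at t=2 → φ=10
FR: stance ticks = 9; W→S at t=8 → φ=4
RL: stance ticks = 9; W→S at t=10 → φ=2
RR: stance ticks = 9; W→S at t=6 → φ=6

duty=9 offsets: FL=10 FR=4 RL=2 RR=6


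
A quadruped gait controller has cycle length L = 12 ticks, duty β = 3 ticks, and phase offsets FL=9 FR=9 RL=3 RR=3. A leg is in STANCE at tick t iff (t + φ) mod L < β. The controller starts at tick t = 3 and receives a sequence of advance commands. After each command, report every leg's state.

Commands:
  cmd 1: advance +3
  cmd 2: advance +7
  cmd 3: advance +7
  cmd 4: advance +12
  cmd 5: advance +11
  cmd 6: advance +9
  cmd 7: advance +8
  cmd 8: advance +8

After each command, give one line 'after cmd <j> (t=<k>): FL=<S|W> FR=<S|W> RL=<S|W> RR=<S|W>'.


after cmd 1 (t=6): FL=W FR=W RL=W RR=W
after cmd 2 (t=13): FL=W FR=W RL=W RR=W
after cmd 3 (t=20): FL=W FR=W RL=W RR=W
after cmd 4 (t=32): FL=W FR=W RL=W RR=W
after cmd 5 (t=43): FL=W FR=W RL=W RR=W
after cmd 6 (t=52): FL=S FR=S RL=W RR=W
after cmd 7 (t=60): FL=W FR=W RL=W RR=W
after cmd 8 (t=68): FL=W FR=W RL=W RR=W

start t=3: FL=S FR=S RL=W RR=W
cmd 1: advance +3 → t=6, phase=(3,3,9,9) → FL=W FR=W RL=W RR=W
cmd 2: advance +7 → t=13, phase=(10,10,4,4) → FL=W FR=W RL=W RR=W
cmd 3: advance +7 → t=20, phase=(5,5,11,11) → FL=W FR=W RL=W RR=W
cmd 4: advance +12 → t=32, phase=(5,5,11,11) → FL=W FR=W RL=W RR=W
cmd 5: advance +11 → t=43, phase=(4,4,10,10) → FL=W FR=W RL=W RR=W
cmd 6: advance +9 → t=52, phase=(1,1,7,7) → FL=S FR=S RL=W RR=W
cmd 7: advance +8 → t=60, phase=(9,9,3,3) → FL=W FR=W RL=W RR=W
cmd 8: advance +8 → t=68, phase=(5,5,11,11) → FL=W FR=W RL=W RR=W


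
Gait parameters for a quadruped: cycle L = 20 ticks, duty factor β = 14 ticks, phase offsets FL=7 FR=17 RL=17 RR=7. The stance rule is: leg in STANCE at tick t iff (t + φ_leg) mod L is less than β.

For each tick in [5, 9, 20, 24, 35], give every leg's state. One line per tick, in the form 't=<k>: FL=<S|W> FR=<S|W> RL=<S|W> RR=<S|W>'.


t=5: FL=S FR=S RL=S RR=S
t=9: FL=W FR=S RL=S RR=W
t=20: FL=S FR=W RL=W RR=S
t=24: FL=S FR=S RL=S RR=S
t=35: FL=S FR=S RL=S RR=S

t=5: phase=(12,2,2,12) vs β=14 → FL=S FR=S RL=S RR=S
t=9: phase=(16,6,6,16) vs β=14 → FL=W FR=S RL=S RR=W
t=20: phase=(7,17,17,7) vs β=14 → FL=S FR=W RL=W RR=S
t=24: phase=(11,1,1,11) vs β=14 → FL=S FR=S RL=S RR=S
t=35: phase=(2,12,12,2) vs β=14 → FL=S FR=S RL=S RR=S


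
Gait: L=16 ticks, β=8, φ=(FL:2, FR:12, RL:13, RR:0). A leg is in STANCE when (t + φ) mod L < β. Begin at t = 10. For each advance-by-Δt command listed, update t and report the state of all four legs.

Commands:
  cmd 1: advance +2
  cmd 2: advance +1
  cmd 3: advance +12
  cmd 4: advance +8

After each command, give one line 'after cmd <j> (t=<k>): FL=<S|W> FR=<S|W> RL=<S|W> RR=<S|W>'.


start t=10: FL=W FR=S RL=S RR=W
cmd 1: advance +2 → t=12, phase=(14,8,9,12) → FL=W FR=W RL=W RR=W
cmd 2: advance +1 → t=13, phase=(15,9,10,13) → FL=W FR=W RL=W RR=W
cmd 3: advance +12 → t=25, phase=(11,5,6,9) → FL=W FR=S RL=S RR=W
cmd 4: advance +8 → t=33, phase=(3,13,14,1) → FL=S FR=W RL=W RR=S

after cmd 1 (t=12): FL=W FR=W RL=W RR=W
after cmd 2 (t=13): FL=W FR=W RL=W RR=W
after cmd 3 (t=25): FL=W FR=S RL=S RR=W
after cmd 4 (t=33): FL=S FR=W RL=W RR=S


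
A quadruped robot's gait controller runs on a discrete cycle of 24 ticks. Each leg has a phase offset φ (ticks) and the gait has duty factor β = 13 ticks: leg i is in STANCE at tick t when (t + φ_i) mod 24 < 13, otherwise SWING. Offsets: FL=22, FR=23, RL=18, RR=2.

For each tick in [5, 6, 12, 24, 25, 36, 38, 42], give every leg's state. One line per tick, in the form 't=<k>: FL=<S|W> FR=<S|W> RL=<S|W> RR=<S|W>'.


t=5: phase=(3,4,23,7) vs β=13 → FL=S FR=S RL=W RR=S
t=6: phase=(4,5,0,8) vs β=13 → FL=S FR=S RL=S RR=S
t=12: phase=(10,11,6,14) vs β=13 → FL=S FR=S RL=S RR=W
t=24: phase=(22,23,18,2) vs β=13 → FL=W FR=W RL=W RR=S
t=25: phase=(23,0,19,3) vs β=13 → FL=W FR=S RL=W RR=S
t=36: phase=(10,11,6,14) vs β=13 → FL=S FR=S RL=S RR=W
t=38: phase=(12,13,8,16) vs β=13 → FL=S FR=W RL=S RR=W
t=42: phase=(16,17,12,20) vs β=13 → FL=W FR=W RL=S RR=W

t=5: FL=S FR=S RL=W RR=S
t=6: FL=S FR=S RL=S RR=S
t=12: FL=S FR=S RL=S RR=W
t=24: FL=W FR=W RL=W RR=S
t=25: FL=W FR=S RL=W RR=S
t=36: FL=S FR=S RL=S RR=W
t=38: FL=S FR=W RL=S RR=W
t=42: FL=W FR=W RL=S RR=W


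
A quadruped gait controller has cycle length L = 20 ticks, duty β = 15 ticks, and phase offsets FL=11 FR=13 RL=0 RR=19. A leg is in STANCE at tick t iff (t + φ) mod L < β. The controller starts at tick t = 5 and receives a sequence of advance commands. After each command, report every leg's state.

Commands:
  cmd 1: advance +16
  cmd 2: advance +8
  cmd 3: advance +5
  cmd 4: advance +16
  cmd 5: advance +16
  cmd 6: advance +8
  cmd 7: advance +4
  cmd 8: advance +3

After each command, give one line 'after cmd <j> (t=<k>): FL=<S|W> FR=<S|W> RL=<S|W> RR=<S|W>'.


after cmd 1 (t=21): FL=S FR=S RL=S RR=S
after cmd 2 (t=29): FL=S FR=S RL=S RR=S
after cmd 3 (t=34): FL=S FR=S RL=S RR=S
after cmd 4 (t=50): FL=S FR=S RL=S RR=S
after cmd 5 (t=66): FL=W FR=W RL=S RR=S
after cmd 6 (t=74): FL=S FR=S RL=S RR=S
after cmd 7 (t=78): FL=S FR=S RL=W RR=W
after cmd 8 (t=81): FL=S FR=S RL=S RR=S

start t=5: FL=W FR=W RL=S RR=S
cmd 1: advance +16 → t=21, phase=(12,14,1,0) → FL=S FR=S RL=S RR=S
cmd 2: advance +8 → t=29, phase=(0,2,9,8) → FL=S FR=S RL=S RR=S
cmd 3: advance +5 → t=34, phase=(5,7,14,13) → FL=S FR=S RL=S RR=S
cmd 4: advance +16 → t=50, phase=(1,3,10,9) → FL=S FR=S RL=S RR=S
cmd 5: advance +16 → t=66, phase=(17,19,6,5) → FL=W FR=W RL=S RR=S
cmd 6: advance +8 → t=74, phase=(5,7,14,13) → FL=S FR=S RL=S RR=S
cmd 7: advance +4 → t=78, phase=(9,11,18,17) → FL=S FR=S RL=W RR=W
cmd 8: advance +3 → t=81, phase=(12,14,1,0) → FL=S FR=S RL=S RR=S


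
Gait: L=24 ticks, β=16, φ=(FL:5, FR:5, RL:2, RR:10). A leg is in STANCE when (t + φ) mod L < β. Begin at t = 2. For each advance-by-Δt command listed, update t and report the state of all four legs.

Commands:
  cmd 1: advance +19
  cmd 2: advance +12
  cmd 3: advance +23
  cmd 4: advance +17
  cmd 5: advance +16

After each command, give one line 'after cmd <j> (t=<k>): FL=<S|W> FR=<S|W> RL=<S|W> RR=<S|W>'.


start t=2: FL=S FR=S RL=S RR=S
cmd 1: advance +19 → t=21, phase=(2,2,23,7) → FL=S FR=S RL=W RR=S
cmd 2: advance +12 → t=33, phase=(14,14,11,19) → FL=S FR=S RL=S RR=W
cmd 3: advance +23 → t=56, phase=(13,13,10,18) → FL=S FR=S RL=S RR=W
cmd 4: advance +17 → t=73, phase=(6,6,3,11) → FL=S FR=S RL=S RR=S
cmd 5: advance +16 → t=89, phase=(22,22,19,3) → FL=W FR=W RL=W RR=S

after cmd 1 (t=21): FL=S FR=S RL=W RR=S
after cmd 2 (t=33): FL=S FR=S RL=S RR=W
after cmd 3 (t=56): FL=S FR=S RL=S RR=W
after cmd 4 (t=73): FL=S FR=S RL=S RR=S
after cmd 5 (t=89): FL=W FR=W RL=W RR=S


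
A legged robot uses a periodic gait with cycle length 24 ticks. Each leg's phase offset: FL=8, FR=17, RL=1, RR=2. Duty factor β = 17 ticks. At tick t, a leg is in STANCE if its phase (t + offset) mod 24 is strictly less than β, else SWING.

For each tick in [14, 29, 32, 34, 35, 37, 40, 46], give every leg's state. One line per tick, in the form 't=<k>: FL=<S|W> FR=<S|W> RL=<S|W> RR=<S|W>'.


t=14: FL=W FR=S RL=S RR=S
t=29: FL=S FR=W RL=S RR=S
t=32: FL=S FR=S RL=S RR=S
t=34: FL=W FR=S RL=S RR=S
t=35: FL=W FR=S RL=S RR=S
t=37: FL=W FR=S RL=S RR=S
t=40: FL=S FR=S RL=W RR=W
t=46: FL=S FR=S RL=W RR=S

t=14: phase=(22,7,15,16) vs β=17 → FL=W FR=S RL=S RR=S
t=29: phase=(13,22,6,7) vs β=17 → FL=S FR=W RL=S RR=S
t=32: phase=(16,1,9,10) vs β=17 → FL=S FR=S RL=S RR=S
t=34: phase=(18,3,11,12) vs β=17 → FL=W FR=S RL=S RR=S
t=35: phase=(19,4,12,13) vs β=17 → FL=W FR=S RL=S RR=S
t=37: phase=(21,6,14,15) vs β=17 → FL=W FR=S RL=S RR=S
t=40: phase=(0,9,17,18) vs β=17 → FL=S FR=S RL=W RR=W
t=46: phase=(6,15,23,0) vs β=17 → FL=S FR=S RL=W RR=S


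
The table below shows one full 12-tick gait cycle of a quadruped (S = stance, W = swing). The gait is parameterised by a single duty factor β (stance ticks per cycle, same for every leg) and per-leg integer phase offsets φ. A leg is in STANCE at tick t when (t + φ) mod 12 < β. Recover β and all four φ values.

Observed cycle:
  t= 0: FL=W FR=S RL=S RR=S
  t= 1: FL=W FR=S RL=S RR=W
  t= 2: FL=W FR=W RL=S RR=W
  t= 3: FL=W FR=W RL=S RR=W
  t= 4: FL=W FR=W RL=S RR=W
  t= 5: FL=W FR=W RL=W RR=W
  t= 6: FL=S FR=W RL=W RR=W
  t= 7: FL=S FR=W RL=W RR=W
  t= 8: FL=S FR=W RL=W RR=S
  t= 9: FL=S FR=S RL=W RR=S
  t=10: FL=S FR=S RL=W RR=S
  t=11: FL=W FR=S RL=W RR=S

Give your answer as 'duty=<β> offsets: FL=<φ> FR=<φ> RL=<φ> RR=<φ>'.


duty=5 offsets: FL=6 FR=3 RL=0 RR=4

duty β = stance ticks per leg = 5
FL: stance ticks = 5; W→S at t=6 → φ=6
FR: stance ticks = 5; W→S at t=9 → φ=3
RL: stance ticks = 5; W→S at t=0 → φ=0
RR: stance ticks = 5; W→S at t=8 → φ=4


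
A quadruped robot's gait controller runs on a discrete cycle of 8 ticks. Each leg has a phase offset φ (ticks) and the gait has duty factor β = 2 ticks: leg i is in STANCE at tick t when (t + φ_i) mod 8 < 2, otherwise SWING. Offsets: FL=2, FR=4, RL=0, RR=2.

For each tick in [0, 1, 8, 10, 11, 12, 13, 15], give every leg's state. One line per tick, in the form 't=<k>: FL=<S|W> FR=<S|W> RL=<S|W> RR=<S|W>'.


t=0: phase=(2,4,0,2) vs β=2 → FL=W FR=W RL=S RR=W
t=1: phase=(3,5,1,3) vs β=2 → FL=W FR=W RL=S RR=W
t=8: phase=(2,4,0,2) vs β=2 → FL=W FR=W RL=S RR=W
t=10: phase=(4,6,2,4) vs β=2 → FL=W FR=W RL=W RR=W
t=11: phase=(5,7,3,5) vs β=2 → FL=W FR=W RL=W RR=W
t=12: phase=(6,0,4,6) vs β=2 → FL=W FR=S RL=W RR=W
t=13: phase=(7,1,5,7) vs β=2 → FL=W FR=S RL=W RR=W
t=15: phase=(1,3,7,1) vs β=2 → FL=S FR=W RL=W RR=S

t=0: FL=W FR=W RL=S RR=W
t=1: FL=W FR=W RL=S RR=W
t=8: FL=W FR=W RL=S RR=W
t=10: FL=W FR=W RL=W RR=W
t=11: FL=W FR=W RL=W RR=W
t=12: FL=W FR=S RL=W RR=W
t=13: FL=W FR=S RL=W RR=W
t=15: FL=S FR=W RL=W RR=S


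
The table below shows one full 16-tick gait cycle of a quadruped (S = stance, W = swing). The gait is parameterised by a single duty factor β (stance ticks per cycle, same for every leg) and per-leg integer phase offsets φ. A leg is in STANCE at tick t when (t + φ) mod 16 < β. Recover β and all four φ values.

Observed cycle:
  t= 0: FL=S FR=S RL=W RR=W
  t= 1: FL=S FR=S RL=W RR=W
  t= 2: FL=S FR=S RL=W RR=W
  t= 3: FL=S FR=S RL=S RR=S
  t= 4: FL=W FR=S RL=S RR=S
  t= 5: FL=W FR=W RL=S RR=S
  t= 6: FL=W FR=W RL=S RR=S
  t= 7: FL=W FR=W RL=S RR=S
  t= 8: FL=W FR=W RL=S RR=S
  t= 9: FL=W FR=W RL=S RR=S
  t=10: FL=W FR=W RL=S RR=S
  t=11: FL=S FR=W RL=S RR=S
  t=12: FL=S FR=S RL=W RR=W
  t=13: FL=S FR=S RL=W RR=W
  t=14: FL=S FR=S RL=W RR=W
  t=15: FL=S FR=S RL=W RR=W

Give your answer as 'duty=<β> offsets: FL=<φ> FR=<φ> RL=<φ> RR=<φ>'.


duty=9 offsets: FL=5 FR=4 RL=13 RR=13

duty β = stance ticks per leg = 9
FL: stance ticks = 9; W→S at t=11 → φ=5
FR: stance ticks = 9; W→S at t=12 → φ=4
RL: stance ticks = 9; W→S at t=3 → φ=13
RR: stance ticks = 9; W→S at t=3 → φ=13


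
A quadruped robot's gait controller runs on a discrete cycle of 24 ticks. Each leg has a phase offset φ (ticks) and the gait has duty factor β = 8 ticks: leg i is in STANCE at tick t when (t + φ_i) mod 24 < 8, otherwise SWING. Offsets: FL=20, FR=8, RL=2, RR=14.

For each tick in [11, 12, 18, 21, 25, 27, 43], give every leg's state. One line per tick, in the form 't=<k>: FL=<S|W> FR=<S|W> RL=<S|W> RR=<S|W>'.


t=11: FL=S FR=W RL=W RR=S
t=12: FL=W FR=W RL=W RR=S
t=18: FL=W FR=S RL=W RR=W
t=21: FL=W FR=S RL=W RR=W
t=25: FL=W FR=W RL=S RR=W
t=27: FL=W FR=W RL=S RR=W
t=43: FL=W FR=S RL=W RR=W

t=11: phase=(7,19,13,1) vs β=8 → FL=S FR=W RL=W RR=S
t=12: phase=(8,20,14,2) vs β=8 → FL=W FR=W RL=W RR=S
t=18: phase=(14,2,20,8) vs β=8 → FL=W FR=S RL=W RR=W
t=21: phase=(17,5,23,11) vs β=8 → FL=W FR=S RL=W RR=W
t=25: phase=(21,9,3,15) vs β=8 → FL=W FR=W RL=S RR=W
t=27: phase=(23,11,5,17) vs β=8 → FL=W FR=W RL=S RR=W
t=43: phase=(15,3,21,9) vs β=8 → FL=W FR=S RL=W RR=W


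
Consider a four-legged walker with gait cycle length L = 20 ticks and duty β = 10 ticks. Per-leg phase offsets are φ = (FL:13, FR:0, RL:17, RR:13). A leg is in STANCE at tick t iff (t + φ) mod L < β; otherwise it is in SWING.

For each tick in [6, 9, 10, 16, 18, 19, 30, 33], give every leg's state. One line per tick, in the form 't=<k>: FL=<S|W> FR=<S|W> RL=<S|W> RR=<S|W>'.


t=6: FL=W FR=S RL=S RR=W
t=9: FL=S FR=S RL=S RR=S
t=10: FL=S FR=W RL=S RR=S
t=16: FL=S FR=W RL=W RR=S
t=18: FL=W FR=W RL=W RR=W
t=19: FL=W FR=W RL=W RR=W
t=30: FL=S FR=W RL=S RR=S
t=33: FL=S FR=W RL=W RR=S

t=6: phase=(19,6,3,19) vs β=10 → FL=W FR=S RL=S RR=W
t=9: phase=(2,9,6,2) vs β=10 → FL=S FR=S RL=S RR=S
t=10: phase=(3,10,7,3) vs β=10 → FL=S FR=W RL=S RR=S
t=16: phase=(9,16,13,9) vs β=10 → FL=S FR=W RL=W RR=S
t=18: phase=(11,18,15,11) vs β=10 → FL=W FR=W RL=W RR=W
t=19: phase=(12,19,16,12) vs β=10 → FL=W FR=W RL=W RR=W
t=30: phase=(3,10,7,3) vs β=10 → FL=S FR=W RL=S RR=S
t=33: phase=(6,13,10,6) vs β=10 → FL=S FR=W RL=W RR=S


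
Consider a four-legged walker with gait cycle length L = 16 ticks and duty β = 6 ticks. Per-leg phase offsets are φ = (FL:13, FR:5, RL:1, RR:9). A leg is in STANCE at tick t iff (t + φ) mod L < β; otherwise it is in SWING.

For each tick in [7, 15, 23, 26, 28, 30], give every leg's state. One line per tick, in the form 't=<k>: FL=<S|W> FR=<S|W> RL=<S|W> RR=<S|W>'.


t=7: phase=(4,12,8,0) vs β=6 → FL=S FR=W RL=W RR=S
t=15: phase=(12,4,0,8) vs β=6 → FL=W FR=S RL=S RR=W
t=23: phase=(4,12,8,0) vs β=6 → FL=S FR=W RL=W RR=S
t=26: phase=(7,15,11,3) vs β=6 → FL=W FR=W RL=W RR=S
t=28: phase=(9,1,13,5) vs β=6 → FL=W FR=S RL=W RR=S
t=30: phase=(11,3,15,7) vs β=6 → FL=W FR=S RL=W RR=W

t=7: FL=S FR=W RL=W RR=S
t=15: FL=W FR=S RL=S RR=W
t=23: FL=S FR=W RL=W RR=S
t=26: FL=W FR=W RL=W RR=S
t=28: FL=W FR=S RL=W RR=S
t=30: FL=W FR=S RL=W RR=W


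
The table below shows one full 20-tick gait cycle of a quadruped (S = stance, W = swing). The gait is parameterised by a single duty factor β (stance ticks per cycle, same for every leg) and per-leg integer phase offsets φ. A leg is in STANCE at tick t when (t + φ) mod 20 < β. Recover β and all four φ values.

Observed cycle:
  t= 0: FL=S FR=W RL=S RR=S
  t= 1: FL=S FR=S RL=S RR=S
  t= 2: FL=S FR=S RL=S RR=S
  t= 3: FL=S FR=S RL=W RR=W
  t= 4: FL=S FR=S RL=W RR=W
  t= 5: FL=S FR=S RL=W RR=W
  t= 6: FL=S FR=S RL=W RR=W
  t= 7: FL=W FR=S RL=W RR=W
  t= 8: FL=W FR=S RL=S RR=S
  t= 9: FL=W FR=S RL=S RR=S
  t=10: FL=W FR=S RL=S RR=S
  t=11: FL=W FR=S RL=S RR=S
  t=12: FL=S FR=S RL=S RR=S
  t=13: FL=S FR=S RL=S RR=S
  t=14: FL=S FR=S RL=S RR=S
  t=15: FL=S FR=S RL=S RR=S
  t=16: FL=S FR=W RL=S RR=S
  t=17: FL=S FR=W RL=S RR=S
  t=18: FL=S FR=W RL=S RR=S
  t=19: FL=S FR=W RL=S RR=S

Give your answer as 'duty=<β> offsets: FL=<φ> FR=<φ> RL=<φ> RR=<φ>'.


duty β = stance ticks per leg = 15
FL: stance ticks = 15; W→S at t=12 → φ=8
FR: stance ticks = 15; W→S at t=1 → φ=19
RL: stance ticks = 15; W→S at t=8 → φ=12
RR: stance ticks = 15; W→S at t=8 → φ=12

duty=15 offsets: FL=8 FR=19 RL=12 RR=12


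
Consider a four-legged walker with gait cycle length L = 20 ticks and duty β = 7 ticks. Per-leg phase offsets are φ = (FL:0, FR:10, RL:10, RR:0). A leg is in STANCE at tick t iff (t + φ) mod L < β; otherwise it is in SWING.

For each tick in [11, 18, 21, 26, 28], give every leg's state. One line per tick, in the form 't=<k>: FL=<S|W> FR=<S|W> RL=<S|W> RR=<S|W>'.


t=11: FL=W FR=S RL=S RR=W
t=18: FL=W FR=W RL=W RR=W
t=21: FL=S FR=W RL=W RR=S
t=26: FL=S FR=W RL=W RR=S
t=28: FL=W FR=W RL=W RR=W

t=11: phase=(11,1,1,11) vs β=7 → FL=W FR=S RL=S RR=W
t=18: phase=(18,8,8,18) vs β=7 → FL=W FR=W RL=W RR=W
t=21: phase=(1,11,11,1) vs β=7 → FL=S FR=W RL=W RR=S
t=26: phase=(6,16,16,6) vs β=7 → FL=S FR=W RL=W RR=S
t=28: phase=(8,18,18,8) vs β=7 → FL=W FR=W RL=W RR=W


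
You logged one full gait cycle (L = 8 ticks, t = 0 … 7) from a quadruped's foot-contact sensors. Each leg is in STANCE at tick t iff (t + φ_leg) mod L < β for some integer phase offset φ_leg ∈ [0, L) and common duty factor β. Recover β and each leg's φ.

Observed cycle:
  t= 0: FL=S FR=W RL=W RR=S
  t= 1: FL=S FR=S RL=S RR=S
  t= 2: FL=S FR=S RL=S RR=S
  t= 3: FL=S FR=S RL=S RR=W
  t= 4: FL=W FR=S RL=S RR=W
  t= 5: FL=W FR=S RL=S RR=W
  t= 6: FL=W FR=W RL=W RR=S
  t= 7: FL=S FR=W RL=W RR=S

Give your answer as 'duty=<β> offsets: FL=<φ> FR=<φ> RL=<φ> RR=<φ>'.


duty=5 offsets: FL=1 FR=7 RL=7 RR=2

duty β = stance ticks per leg = 5
FL: stance ticks = 5; W→S at t=7 → φ=1
FR: stance ticks = 5; W→S at t=1 → φ=7
RL: stance ticks = 5; W→S at t=1 → φ=7
RR: stance ticks = 5; W→S at t=6 → φ=2


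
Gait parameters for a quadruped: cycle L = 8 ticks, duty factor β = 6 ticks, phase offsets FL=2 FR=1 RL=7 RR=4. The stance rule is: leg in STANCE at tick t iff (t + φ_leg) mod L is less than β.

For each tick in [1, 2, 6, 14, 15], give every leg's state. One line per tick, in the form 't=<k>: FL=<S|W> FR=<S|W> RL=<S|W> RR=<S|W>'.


t=1: FL=S FR=S RL=S RR=S
t=2: FL=S FR=S RL=S RR=W
t=6: FL=S FR=W RL=S RR=S
t=14: FL=S FR=W RL=S RR=S
t=15: FL=S FR=S RL=W RR=S

t=1: phase=(3,2,0,5) vs β=6 → FL=S FR=S RL=S RR=S
t=2: phase=(4,3,1,6) vs β=6 → FL=S FR=S RL=S RR=W
t=6: phase=(0,7,5,2) vs β=6 → FL=S FR=W RL=S RR=S
t=14: phase=(0,7,5,2) vs β=6 → FL=S FR=W RL=S RR=S
t=15: phase=(1,0,6,3) vs β=6 → FL=S FR=S RL=W RR=S
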